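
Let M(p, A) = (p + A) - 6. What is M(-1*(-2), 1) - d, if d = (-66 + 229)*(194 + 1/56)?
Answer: -1771163/56 ≈ -31628.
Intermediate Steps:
M(p, A) = -6 + A + p (M(p, A) = (A + p) - 6 = -6 + A + p)
d = 1770995/56 (d = 163*(194 + 1/56) = 163*(10865/56) = 1770995/56 ≈ 31625.)
M(-1*(-2), 1) - d = (-6 + 1 - 1*(-2)) - 1*1770995/56 = (-6 + 1 + 2) - 1770995/56 = -3 - 1770995/56 = -1771163/56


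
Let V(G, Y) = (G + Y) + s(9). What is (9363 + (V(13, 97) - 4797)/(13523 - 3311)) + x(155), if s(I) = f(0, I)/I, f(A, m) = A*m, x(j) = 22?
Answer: 95834933/10212 ≈ 9384.5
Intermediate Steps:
s(I) = 0 (s(I) = (0*I)/I = 0/I = 0)
V(G, Y) = G + Y (V(G, Y) = (G + Y) + 0 = G + Y)
(9363 + (V(13, 97) - 4797)/(13523 - 3311)) + x(155) = (9363 + ((13 + 97) - 4797)/(13523 - 3311)) + 22 = (9363 + (110 - 4797)/10212) + 22 = (9363 - 4687*1/10212) + 22 = (9363 - 4687/10212) + 22 = 95610269/10212 + 22 = 95834933/10212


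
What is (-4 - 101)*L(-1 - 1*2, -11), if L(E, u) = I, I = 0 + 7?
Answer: -735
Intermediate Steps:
I = 7
L(E, u) = 7
(-4 - 101)*L(-1 - 1*2, -11) = (-4 - 101)*7 = -105*7 = -735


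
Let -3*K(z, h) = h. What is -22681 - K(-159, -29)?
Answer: -68072/3 ≈ -22691.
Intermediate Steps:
K(z, h) = -h/3
-22681 - K(-159, -29) = -22681 - (-1)*(-29)/3 = -22681 - 1*29/3 = -22681 - 29/3 = -68072/3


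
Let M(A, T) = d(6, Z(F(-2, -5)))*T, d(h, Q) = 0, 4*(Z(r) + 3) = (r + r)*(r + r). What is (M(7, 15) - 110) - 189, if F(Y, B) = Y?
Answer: -299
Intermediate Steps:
Z(r) = -3 + r² (Z(r) = -3 + ((r + r)*(r + r))/4 = -3 + ((2*r)*(2*r))/4 = -3 + (4*r²)/4 = -3 + r²)
M(A, T) = 0 (M(A, T) = 0*T = 0)
(M(7, 15) - 110) - 189 = (0 - 110) - 189 = -110 - 189 = -299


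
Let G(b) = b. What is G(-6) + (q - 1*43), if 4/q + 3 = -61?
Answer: -785/16 ≈ -49.063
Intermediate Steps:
q = -1/16 (q = 4/(-3 - 61) = 4/(-64) = 4*(-1/64) = -1/16 ≈ -0.062500)
G(-6) + (q - 1*43) = -6 + (-1/16 - 1*43) = -6 + (-1/16 - 43) = -6 - 689/16 = -785/16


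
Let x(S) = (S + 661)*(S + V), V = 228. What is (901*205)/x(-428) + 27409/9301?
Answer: -88136361/86685320 ≈ -1.0167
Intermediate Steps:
x(S) = (228 + S)*(661 + S) (x(S) = (S + 661)*(S + 228) = (661 + S)*(228 + S) = (228 + S)*(661 + S))
(901*205)/x(-428) + 27409/9301 = (901*205)/(150708 + (-428)² + 889*(-428)) + 27409/9301 = 184705/(150708 + 183184 - 380492) + 27409*(1/9301) = 184705/(-46600) + 27409/9301 = 184705*(-1/46600) + 27409/9301 = -36941/9320 + 27409/9301 = -88136361/86685320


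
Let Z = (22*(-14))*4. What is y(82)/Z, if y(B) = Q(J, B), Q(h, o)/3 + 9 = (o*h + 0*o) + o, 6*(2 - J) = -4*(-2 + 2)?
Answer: -711/1232 ≈ -0.57711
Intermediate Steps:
J = 2 (J = 2 - (-2)*(-2 + 2)/3 = 2 - (-2)*0/3 = 2 - 1/6*0 = 2 + 0 = 2)
Q(h, o) = -27 + 3*o + 3*h*o (Q(h, o) = -27 + 3*((o*h + 0*o) + o) = -27 + 3*((h*o + 0) + o) = -27 + 3*(h*o + o) = -27 + 3*(o + h*o) = -27 + (3*o + 3*h*o) = -27 + 3*o + 3*h*o)
y(B) = -27 + 9*B (y(B) = -27 + 3*B + 3*2*B = -27 + 3*B + 6*B = -27 + 9*B)
Z = -1232 (Z = -308*4 = -1232)
y(82)/Z = (-27 + 9*82)/(-1232) = (-27 + 738)*(-1/1232) = 711*(-1/1232) = -711/1232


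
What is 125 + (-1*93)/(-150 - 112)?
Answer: 32843/262 ≈ 125.35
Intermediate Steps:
125 + (-1*93)/(-150 - 112) = 125 - 93/(-262) = 125 - 1/262*(-93) = 125 + 93/262 = 32843/262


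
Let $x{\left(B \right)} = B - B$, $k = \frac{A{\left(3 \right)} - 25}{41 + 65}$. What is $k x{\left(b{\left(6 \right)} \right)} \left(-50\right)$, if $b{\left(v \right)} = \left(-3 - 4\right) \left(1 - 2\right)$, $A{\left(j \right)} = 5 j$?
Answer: $0$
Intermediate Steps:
$b{\left(v \right)} = 7$ ($b{\left(v \right)} = \left(-7\right) \left(-1\right) = 7$)
$k = - \frac{5}{53}$ ($k = \frac{5 \cdot 3 - 25}{41 + 65} = \frac{15 - 25}{106} = \left(-10\right) \frac{1}{106} = - \frac{5}{53} \approx -0.09434$)
$x{\left(B \right)} = 0$
$k x{\left(b{\left(6 \right)} \right)} \left(-50\right) = \left(- \frac{5}{53}\right) 0 \left(-50\right) = 0 \left(-50\right) = 0$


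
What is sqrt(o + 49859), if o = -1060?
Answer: sqrt(48799) ≈ 220.91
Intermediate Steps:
sqrt(o + 49859) = sqrt(-1060 + 49859) = sqrt(48799)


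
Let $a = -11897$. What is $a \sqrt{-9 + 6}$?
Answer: $- 11897 i \sqrt{3} \approx - 20606.0 i$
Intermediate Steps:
$a \sqrt{-9 + 6} = - 11897 \sqrt{-9 + 6} = - 11897 \sqrt{-3} = - 11897 i \sqrt{3}$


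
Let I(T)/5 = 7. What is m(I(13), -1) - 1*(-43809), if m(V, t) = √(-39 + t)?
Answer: 43809 + 2*I*√10 ≈ 43809.0 + 6.3246*I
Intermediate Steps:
I(T) = 35 (I(T) = 5*7 = 35)
m(I(13), -1) - 1*(-43809) = √(-39 - 1) - 1*(-43809) = √(-40) + 43809 = 2*I*√10 + 43809 = 43809 + 2*I*√10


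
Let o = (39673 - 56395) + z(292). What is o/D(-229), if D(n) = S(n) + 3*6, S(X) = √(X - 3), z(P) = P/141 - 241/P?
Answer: -2065280703/3815272 + 688426901*I*√58/11445816 ≈ -541.32 + 458.06*I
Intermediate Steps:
z(P) = -241/P + P/141 (z(P) = P*(1/141) - 241/P = P/141 - 241/P = -241/P + P/141)
S(X) = √(-3 + X)
D(n) = 18 + √(-3 + n) (D(n) = √(-3 + n) + 3*6 = √(-3 + n) + 18 = 18 + √(-3 + n))
o = -688426901/41172 (o = (39673 - 56395) + (-241/292 + (1/141)*292) = -16722 + (-241*1/292 + 292/141) = -16722 + (-241/292 + 292/141) = -16722 + 51283/41172 = -688426901/41172 ≈ -16721.)
o/D(-229) = -688426901/(41172*(18 + √(-3 - 229))) = -688426901/(41172*(18 + √(-232))) = -688426901/(41172*(18 + 2*I*√58))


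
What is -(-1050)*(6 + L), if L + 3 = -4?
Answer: -1050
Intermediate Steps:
L = -7 (L = -3 - 4 = -7)
-(-1050)*(6 + L) = -(-1050)*(6 - 7) = -(-1050)*(-1) = -150*7 = -1050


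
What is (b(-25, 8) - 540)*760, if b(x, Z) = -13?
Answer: -420280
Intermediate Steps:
(b(-25, 8) - 540)*760 = (-13 - 540)*760 = -553*760 = -420280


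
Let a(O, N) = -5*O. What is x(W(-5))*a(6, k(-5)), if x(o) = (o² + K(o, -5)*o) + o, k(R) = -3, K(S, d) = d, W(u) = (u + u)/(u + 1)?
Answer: 225/2 ≈ 112.50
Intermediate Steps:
W(u) = 2*u/(1 + u) (W(u) = (2*u)/(1 + u) = 2*u/(1 + u))
x(o) = o² - 4*o (x(o) = (o² - 5*o) + o = o² - 4*o)
x(W(-5))*a(6, k(-5)) = ((2*(-5)/(1 - 5))*(-4 + 2*(-5)/(1 - 5)))*(-5*6) = ((2*(-5)/(-4))*(-4 + 2*(-5)/(-4)))*(-30) = ((2*(-5)*(-¼))*(-4 + 2*(-5)*(-¼)))*(-30) = (5*(-4 + 5/2)/2)*(-30) = ((5/2)*(-3/2))*(-30) = -15/4*(-30) = 225/2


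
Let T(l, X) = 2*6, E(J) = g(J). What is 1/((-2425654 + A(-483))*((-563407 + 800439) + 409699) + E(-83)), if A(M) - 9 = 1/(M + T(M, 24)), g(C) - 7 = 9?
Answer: -157/246292151402780 ≈ -6.3745e-13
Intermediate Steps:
g(C) = 16 (g(C) = 7 + 9 = 16)
E(J) = 16
T(l, X) = 12
A(M) = 9 + 1/(12 + M) (A(M) = 9 + 1/(M + 12) = 9 + 1/(12 + M))
1/((-2425654 + A(-483))*((-563407 + 800439) + 409699) + E(-83)) = 1/((-2425654 + (109 + 9*(-483))/(12 - 483))*((-563407 + 800439) + 409699) + 16) = 1/((-2425654 + (109 - 4347)/(-471))*(237032 + 409699) + 16) = 1/((-2425654 - 1/471*(-4238))*646731 + 16) = 1/((-2425654 + 4238/471)*646731 + 16) = 1/(-1142478796/471*646731 + 16) = 1/(-246292151405292/157 + 16) = 1/(-246292151402780/157) = -157/246292151402780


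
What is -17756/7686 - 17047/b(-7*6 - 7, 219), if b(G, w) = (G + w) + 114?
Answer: -68032973/1091412 ≈ -62.335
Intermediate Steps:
b(G, w) = 114 + G + w
-17756/7686 - 17047/b(-7*6 - 7, 219) = -17756/7686 - 17047/(114 + (-7*6 - 7) + 219) = -17756*1/7686 - 17047/(114 + (-42 - 7) + 219) = -8878/3843 - 17047/(114 - 49 + 219) = -8878/3843 - 17047/284 = -68032973/1091412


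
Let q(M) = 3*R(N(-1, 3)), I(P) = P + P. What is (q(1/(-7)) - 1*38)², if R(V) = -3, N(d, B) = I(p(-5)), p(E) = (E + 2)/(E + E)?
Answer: 2209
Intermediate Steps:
p(E) = (2 + E)/(2*E) (p(E) = (2 + E)/((2*E)) = (2 + E)*(1/(2*E)) = (2 + E)/(2*E))
I(P) = 2*P
N(d, B) = ⅗ (N(d, B) = 2*((½)*(2 - 5)/(-5)) = 2*((½)*(-⅕)*(-3)) = 2*(3/10) = ⅗)
q(M) = -9 (q(M) = 3*(-3) = -9)
(q(1/(-7)) - 1*38)² = (-9 - 1*38)² = (-9 - 38)² = (-47)² = 2209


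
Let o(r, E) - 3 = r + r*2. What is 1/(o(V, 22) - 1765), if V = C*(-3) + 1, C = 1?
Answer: -1/1768 ≈ -0.00056561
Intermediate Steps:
V = -2 (V = 1*(-3) + 1 = -3 + 1 = -2)
o(r, E) = 3 + 3*r (o(r, E) = 3 + (r + r*2) = 3 + (r + 2*r) = 3 + 3*r)
1/(o(V, 22) - 1765) = 1/((3 + 3*(-2)) - 1765) = 1/((3 - 6) - 1765) = 1/(-3 - 1765) = 1/(-1768) = -1/1768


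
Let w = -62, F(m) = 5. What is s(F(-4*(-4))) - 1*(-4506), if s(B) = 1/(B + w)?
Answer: 256841/57 ≈ 4506.0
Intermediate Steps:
s(B) = 1/(-62 + B) (s(B) = 1/(B - 62) = 1/(-62 + B))
s(F(-4*(-4))) - 1*(-4506) = 1/(-62 + 5) - 1*(-4506) = 1/(-57) + 4506 = -1/57 + 4506 = 256841/57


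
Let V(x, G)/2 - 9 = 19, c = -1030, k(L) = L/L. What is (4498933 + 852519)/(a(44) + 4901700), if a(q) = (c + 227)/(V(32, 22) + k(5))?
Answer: 305032764/279396097 ≈ 1.0918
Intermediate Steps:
k(L) = 1
V(x, G) = 56 (V(x, G) = 18 + 2*19 = 18 + 38 = 56)
a(q) = -803/57 (a(q) = (-1030 + 227)/(56 + 1) = -803/57)
(4498933 + 852519)/(a(44) + 4901700) = (4498933 + 852519)/(-803/57 + 4901700) = 5351452/(279396097/57) = 5351452*(57/279396097) = 305032764/279396097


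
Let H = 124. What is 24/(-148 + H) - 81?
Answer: -82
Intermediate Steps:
24/(-148 + H) - 81 = 24/(-148 + 124) - 81 = 24/(-24) - 81 = -1/24*24 - 81 = -1 - 81 = -82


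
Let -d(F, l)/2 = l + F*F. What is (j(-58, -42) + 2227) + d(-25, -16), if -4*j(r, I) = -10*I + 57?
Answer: 3559/4 ≈ 889.75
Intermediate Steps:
d(F, l) = -2*l - 2*F² (d(F, l) = -2*(l + F*F) = -2*(l + F²) = -2*l - 2*F²)
j(r, I) = -57/4 + 5*I/2 (j(r, I) = -(-10*I + 57)/4 = -(57 - 10*I)/4 = -57/4 + 5*I/2)
(j(-58, -42) + 2227) + d(-25, -16) = ((-57/4 + (5/2)*(-42)) + 2227) + (-2*(-16) - 2*(-25)²) = ((-57/4 - 105) + 2227) + (32 - 2*625) = (-477/4 + 2227) + (32 - 1250) = 8431/4 - 1218 = 3559/4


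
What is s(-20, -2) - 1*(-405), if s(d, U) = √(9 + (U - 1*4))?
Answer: 405 + √3 ≈ 406.73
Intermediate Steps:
s(d, U) = √(5 + U) (s(d, U) = √(9 + (U - 4)) = √(9 + (-4 + U)) = √(5 + U))
s(-20, -2) - 1*(-405) = √(5 - 2) - 1*(-405) = √3 + 405 = 405 + √3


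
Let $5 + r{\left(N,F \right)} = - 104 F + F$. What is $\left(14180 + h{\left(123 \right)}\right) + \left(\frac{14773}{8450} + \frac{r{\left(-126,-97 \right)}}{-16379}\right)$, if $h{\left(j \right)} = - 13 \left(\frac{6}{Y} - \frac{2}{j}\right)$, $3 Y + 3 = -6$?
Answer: $\frac{241859016366041}{17023513650} \approx 14207.0$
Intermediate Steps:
$Y = -3$ ($Y = -1 + \frac{1}{3} \left(-6\right) = -1 - 2 = -3$)
$r{\left(N,F \right)} = -5 - 103 F$ ($r{\left(N,F \right)} = -5 + \left(- 104 F + F\right) = -5 - 103 F$)
$h{\left(j \right)} = 26 + \frac{26}{j}$ ($h{\left(j \right)} = - 13 \left(\frac{6}{-3} - \frac{2}{j}\right) = - 13 \left(6 \left(- \frac{1}{3}\right) - \frac{2}{j}\right) = - 13 \left(-2 - \frac{2}{j}\right) = 26 + \frac{26}{j}$)
$\left(14180 + h{\left(123 \right)}\right) + \left(\frac{14773}{8450} + \frac{r{\left(-126,-97 \right)}}{-16379}\right) = \left(14180 + \left(26 + \frac{26}{123}\right)\right) + \left(\frac{14773}{8450} + \frac{-5 - -9991}{-16379}\right) = \left(14180 + \left(26 + 26 \cdot \frac{1}{123}\right)\right) + \left(14773 \cdot \frac{1}{8450} + \left(-5 + 9991\right) \left(- \frac{1}{16379}\right)\right) = \left(14180 + \left(26 + \frac{26}{123}\right)\right) + \left(\frac{14773}{8450} + 9986 \left(- \frac{1}{16379}\right)\right) = \left(14180 + \frac{3224}{123}\right) + \left(\frac{14773}{8450} - \frac{9986}{16379}\right) = \frac{1747364}{123} + \frac{157585267}{138402550} = \frac{241859016366041}{17023513650}$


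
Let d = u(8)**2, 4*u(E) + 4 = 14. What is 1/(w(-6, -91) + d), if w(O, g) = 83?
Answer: 4/357 ≈ 0.011204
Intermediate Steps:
u(E) = 5/2 (u(E) = -1 + (1/4)*14 = -1 + 7/2 = 5/2)
d = 25/4 (d = (5/2)**2 = 25/4 ≈ 6.2500)
1/(w(-6, -91) + d) = 1/(83 + 25/4) = 1/(357/4) = 4/357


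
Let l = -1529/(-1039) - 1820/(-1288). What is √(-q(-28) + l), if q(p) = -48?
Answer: √116234099914/47794 ≈ 7.1333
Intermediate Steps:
l = 137869/47794 (l = -1529*(-1/1039) - 1820*(-1/1288) = 1529/1039 + 65/46 = 137869/47794 ≈ 2.8847)
√(-q(-28) + l) = √(-1*(-48) + 137869/47794) = √(48 + 137869/47794) = √(2431981/47794) = √116234099914/47794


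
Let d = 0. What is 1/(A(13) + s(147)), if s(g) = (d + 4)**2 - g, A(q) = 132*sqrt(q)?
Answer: 131/209351 + 132*sqrt(13)/209351 ≈ 0.0028991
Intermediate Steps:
s(g) = 16 - g (s(g) = (0 + 4)**2 - g = 4**2 - g = 16 - g)
1/(A(13) + s(147)) = 1/(132*sqrt(13) + (16 - 1*147)) = 1/(132*sqrt(13) + (16 - 147)) = 1/(132*sqrt(13) - 131) = 1/(-131 + 132*sqrt(13))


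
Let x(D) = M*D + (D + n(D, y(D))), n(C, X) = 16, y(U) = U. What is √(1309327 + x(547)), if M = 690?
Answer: 6*√46870 ≈ 1299.0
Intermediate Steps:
x(D) = 16 + 691*D (x(D) = 690*D + (D + 16) = 690*D + (16 + D) = 16 + 691*D)
√(1309327 + x(547)) = √(1309327 + (16 + 691*547)) = √(1309327 + (16 + 377977)) = √(1309327 + 377993) = √1687320 = 6*√46870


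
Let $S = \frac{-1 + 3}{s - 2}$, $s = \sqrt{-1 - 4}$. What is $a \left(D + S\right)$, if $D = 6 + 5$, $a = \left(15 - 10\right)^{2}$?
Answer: $\frac{2375}{9} - \frac{50 i \sqrt{5}}{9} \approx 263.89 - 12.423 i$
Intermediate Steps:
$s = i \sqrt{5}$ ($s = \sqrt{-5} = i \sqrt{5} \approx 2.2361 i$)
$a = 25$ ($a = 5^{2} = 25$)
$D = 11$
$S = \frac{2}{-2 + i \sqrt{5}}$ ($S = \frac{-1 + 3}{i \sqrt{5} - 2} = \frac{2}{-2 + i \sqrt{5}} \approx -0.44444 - 0.4969 i$)
$a \left(D + S\right) = 25 \left(11 - \left(\frac{4}{9} + \frac{2 i \sqrt{5}}{9}\right)\right) = 25 \left(\frac{95}{9} - \frac{2 i \sqrt{5}}{9}\right) = \frac{2375}{9} - \frac{50 i \sqrt{5}}{9}$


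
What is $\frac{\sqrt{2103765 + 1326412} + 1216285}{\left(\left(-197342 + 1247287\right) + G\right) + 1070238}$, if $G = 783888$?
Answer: $\frac{1216285}{2904071} + \frac{\sqrt{3430177}}{2904071} \approx 0.41946$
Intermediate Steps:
$\frac{\sqrt{2103765 + 1326412} + 1216285}{\left(\left(-197342 + 1247287\right) + G\right) + 1070238} = \frac{\sqrt{2103765 + 1326412} + 1216285}{\left(\left(-197342 + 1247287\right) + 783888\right) + 1070238} = \frac{\sqrt{3430177} + 1216285}{\left(1049945 + 783888\right) + 1070238} = \frac{1216285 + \sqrt{3430177}}{1833833 + 1070238} = \frac{1216285 + \sqrt{3430177}}{2904071} = \left(1216285 + \sqrt{3430177}\right) \frac{1}{2904071} = \frac{1216285}{2904071} + \frac{\sqrt{3430177}}{2904071}$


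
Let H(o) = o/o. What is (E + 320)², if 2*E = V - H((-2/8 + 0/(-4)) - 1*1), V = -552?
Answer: 7569/4 ≈ 1892.3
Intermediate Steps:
H(o) = 1
E = -553/2 (E = (-552 - 1*1)/2 = (-552 - 1)/2 = (½)*(-553) = -553/2 ≈ -276.50)
(E + 320)² = (-553/2 + 320)² = (87/2)² = 7569/4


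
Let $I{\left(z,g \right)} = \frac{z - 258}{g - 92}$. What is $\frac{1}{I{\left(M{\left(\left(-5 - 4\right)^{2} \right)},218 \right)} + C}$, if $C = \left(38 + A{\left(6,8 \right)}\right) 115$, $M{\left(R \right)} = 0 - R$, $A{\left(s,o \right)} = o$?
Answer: $\frac{42}{222067} \approx 0.00018913$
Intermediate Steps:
$M{\left(R \right)} = - R$
$C = 5290$ ($C = \left(38 + 8\right) 115 = 46 \cdot 115 = 5290$)
$I{\left(z,g \right)} = \frac{-258 + z}{-92 + g}$
$\frac{1}{I{\left(M{\left(\left(-5 - 4\right)^{2} \right)},218 \right)} + C} = \frac{1}{\frac{-258 - \left(-5 - 4\right)^{2}}{-92 + 218} + 5290} = \frac{1}{\frac{-258 - \left(-9\right)^{2}}{126} + 5290} = \frac{1}{\frac{-258 - 81}{126} + 5290} = \frac{1}{\frac{1}{126} \left(-339\right) + 5290} = \frac{1}{- \frac{113}{42} + 5290} = \frac{1}{\frac{222067}{42}} = \frac{42}{222067}$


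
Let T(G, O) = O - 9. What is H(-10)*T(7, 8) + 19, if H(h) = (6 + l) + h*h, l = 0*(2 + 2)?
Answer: -87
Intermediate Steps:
l = 0 (l = 0*4 = 0)
T(G, O) = -9 + O
H(h) = 6 + h² (H(h) = (6 + 0) + h*h = 6 + h²)
H(-10)*T(7, 8) + 19 = (6 + (-10)²)*(-9 + 8) + 19 = (6 + 100)*(-1) + 19 = 106*(-1) + 19 = -106 + 19 = -87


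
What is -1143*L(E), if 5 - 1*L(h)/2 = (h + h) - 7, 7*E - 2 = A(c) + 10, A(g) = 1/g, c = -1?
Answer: -141732/7 ≈ -20247.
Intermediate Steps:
E = 11/7 (E = 2/7 + (1/(-1) + 10)/7 = 2/7 + (-1 + 10)/7 = 2/7 + (1/7)*9 = 2/7 + 9/7 = 11/7 ≈ 1.5714)
L(h) = 24 - 4*h (L(h) = 10 - 2*((h + h) - 7) = 10 - 2*(2*h - 7) = 10 - 2*(-7 + 2*h) = 10 + (14 - 4*h) = 24 - 4*h)
-1143*L(E) = -1143*(24 - 4*11/7) = -1143*(24 - 44/7) = -1143*124/7 = -141732/7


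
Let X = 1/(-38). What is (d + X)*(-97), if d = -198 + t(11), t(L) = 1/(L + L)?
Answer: 4013666/209 ≈ 19204.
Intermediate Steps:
t(L) = 1/(2*L)
X = -1/38 ≈ -0.026316
d = -4355/22 (d = -198 + (½)/11 = -198 + (½)*(1/11) = -198 + 1/22 = -4355/22 ≈ -197.95)
(d + X)*(-97) = (-4355/22 - 1/38)*(-97) = -41378/209*(-97) = 4013666/209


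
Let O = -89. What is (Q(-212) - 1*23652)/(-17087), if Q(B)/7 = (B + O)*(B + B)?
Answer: -869716/17087 ≈ -50.899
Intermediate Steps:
Q(B) = 14*B*(-89 + B) (Q(B) = 7*((B - 89)*(B + B)) = 7*((-89 + B)*(2*B)) = 7*(2*B*(-89 + B)) = 14*B*(-89 + B))
(Q(-212) - 1*23652)/(-17087) = (14*(-212)*(-89 - 212) - 1*23652)/(-17087) = (14*(-212)*(-301) - 23652)*(-1/17087) = (893368 - 23652)*(-1/17087) = 869716*(-1/17087) = -869716/17087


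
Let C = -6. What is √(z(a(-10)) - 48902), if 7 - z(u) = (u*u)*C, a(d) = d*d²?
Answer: √5951105 ≈ 2439.5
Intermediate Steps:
a(d) = d³
z(u) = 7 + 6*u² (z(u) = 7 - u*u*(-6) = 7 - u²*(-6) = 7 - (-6)*u² = 7 + 6*u²)
√(z(a(-10)) - 48902) = √((7 + 6*((-10)³)²) - 48902) = √((7 + 6*(-1000)²) - 48902) = √((7 + 6*1000000) - 48902) = √((7 + 6000000) - 48902) = √(6000007 - 48902) = √5951105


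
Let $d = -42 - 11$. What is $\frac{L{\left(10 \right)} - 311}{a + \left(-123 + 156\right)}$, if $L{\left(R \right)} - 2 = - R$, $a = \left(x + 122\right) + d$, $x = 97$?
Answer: $- \frac{319}{199} \approx -1.603$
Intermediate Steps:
$d = -53$ ($d = -42 - 11 = -53$)
$a = 166$ ($a = \left(97 + 122\right) - 53 = 219 - 53 = 166$)
$L{\left(R \right)} = 2 - R$
$\frac{L{\left(10 \right)} - 311}{a + \left(-123 + 156\right)} = \frac{\left(2 - 10\right) - 311}{166 + \left(-123 + 156\right)} = \frac{\left(2 - 10\right) - 311}{166 + 33} = \frac{-8 - 311}{199} = \left(-319\right) \frac{1}{199} = - \frac{319}{199}$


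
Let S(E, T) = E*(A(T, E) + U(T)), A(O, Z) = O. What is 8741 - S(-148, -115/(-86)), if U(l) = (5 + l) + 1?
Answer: 431067/43 ≈ 10025.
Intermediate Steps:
U(l) = 6 + l
S(E, T) = E*(6 + 2*T) (S(E, T) = E*(T + (6 + T)) = E*(6 + 2*T))
8741 - S(-148, -115/(-86)) = 8741 - 2*(-148)*(3 - 115/(-86)) = 8741 - 2*(-148)*(3 - 115*(-1/86)) = 8741 - 2*(-148)*(3 + 115/86) = 8741 - 2*(-148)*373/86 = 8741 - 1*(-55204/43) = 8741 + 55204/43 = 431067/43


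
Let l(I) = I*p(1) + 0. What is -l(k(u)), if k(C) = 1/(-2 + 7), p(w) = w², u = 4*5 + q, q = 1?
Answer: -⅕ ≈ -0.20000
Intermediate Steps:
u = 21 (u = 4*5 + 1 = 20 + 1 = 21)
k(C) = ⅕ (k(C) = 1/5 = ⅕)
l(I) = I (l(I) = I*1² + 0 = I*1 + 0 = I + 0 = I)
-l(k(u)) = -1*⅕ = -⅕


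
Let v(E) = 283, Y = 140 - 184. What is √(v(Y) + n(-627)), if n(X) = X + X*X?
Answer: √392785 ≈ 626.73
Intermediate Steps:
Y = -44
n(X) = X + X²
√(v(Y) + n(-627)) = √(283 - 627*(1 - 627)) = √(283 - 627*(-626)) = √(283 + 392502) = √392785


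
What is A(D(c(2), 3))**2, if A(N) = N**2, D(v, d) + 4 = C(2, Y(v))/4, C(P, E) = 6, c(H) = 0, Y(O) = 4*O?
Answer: 625/16 ≈ 39.063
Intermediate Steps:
D(v, d) = -5/2 (D(v, d) = -4 + 6/4 = -4 + 6*(1/4) = -4 + 3/2 = -5/2)
A(D(c(2), 3))**2 = ((-5/2)**2)**2 = (25/4)**2 = 625/16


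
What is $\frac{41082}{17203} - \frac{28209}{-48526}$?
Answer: $\frac{2478824559}{834792778} \approx 2.9694$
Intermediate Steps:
$\frac{41082}{17203} - \frac{28209}{-48526} = 41082 \cdot \frac{1}{17203} - - \frac{28209}{48526} = \frac{41082}{17203} + \frac{28209}{48526} = \frac{2478824559}{834792778}$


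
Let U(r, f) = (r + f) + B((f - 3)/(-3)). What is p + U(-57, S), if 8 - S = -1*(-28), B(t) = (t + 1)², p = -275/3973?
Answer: -70016/35757 ≈ -1.9581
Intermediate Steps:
p = -275/3973 (p = -275*1/3973 = -275/3973 ≈ -0.069217)
B(t) = (1 + t)²
S = -20 (S = 8 - (-1)*(-28) = 8 - 1*28 = 8 - 28 = -20)
U(r, f) = f + r + (2 - f/3)² (U(r, f) = (r + f) + (1 + (f - 3)/(-3))² = (f + r) + (1 + (-3 + f)*(-⅓))² = (f + r) + (1 + (1 - f/3))² = (f + r) + (2 - f/3)² = f + r + (2 - f/3)²)
p + U(-57, S) = -275/3973 + (-20 - 57 + (-6 - 20)²/9) = -275/3973 + (-20 - 57 + (⅑)*(-26)²) = -275/3973 + (-20 - 57 + (⅑)*676) = -275/3973 + (-20 - 57 + 676/9) = -275/3973 - 17/9 = -70016/35757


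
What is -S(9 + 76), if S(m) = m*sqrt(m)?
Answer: -85*sqrt(85) ≈ -783.66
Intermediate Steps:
S(m) = m**(3/2)
-S(9 + 76) = -(9 + 76)**(3/2) = -85**(3/2) = -85*sqrt(85)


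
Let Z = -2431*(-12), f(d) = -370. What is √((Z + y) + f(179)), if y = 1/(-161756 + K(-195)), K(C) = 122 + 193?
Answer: √750672184884321/161441 ≈ 169.71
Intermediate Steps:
K(C) = 315
Z = 29172
y = -1/161441 (y = 1/(-161756 + 315) = 1/(-161441) = -1/161441 ≈ -6.1942e-6)
√((Z + y) + f(179)) = √((29172 - 1/161441) - 370) = √(4709556851/161441 - 370) = √(4649823681/161441) = √750672184884321/161441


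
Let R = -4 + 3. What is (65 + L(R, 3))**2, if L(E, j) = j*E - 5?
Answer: 3249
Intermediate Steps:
R = -1
L(E, j) = -5 + E*j (L(E, j) = E*j - 5 = -5 + E*j)
(65 + L(R, 3))**2 = (65 + (-5 - 1*3))**2 = (65 + (-5 - 3))**2 = (65 - 8)**2 = 57**2 = 3249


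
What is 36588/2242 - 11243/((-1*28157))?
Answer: 527707561/31563997 ≈ 16.719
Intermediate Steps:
36588/2242 - 11243/((-1*28157)) = 36588*(1/2242) - 11243/(-28157) = 18294/1121 - 11243*(-1/28157) = 18294/1121 + 11243/28157 = 527707561/31563997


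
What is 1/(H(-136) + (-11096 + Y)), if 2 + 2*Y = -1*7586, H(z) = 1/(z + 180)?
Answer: -44/655159 ≈ -6.7159e-5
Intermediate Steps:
H(z) = 1/(180 + z)
Y = -3794 (Y = -1 + (-1*7586)/2 = -1 + (½)*(-7586) = -1 - 3793 = -3794)
1/(H(-136) + (-11096 + Y)) = 1/(1/(180 - 136) + (-11096 - 3794)) = 1/(1/44 - 14890) = 1/(-655159/44) = -44/655159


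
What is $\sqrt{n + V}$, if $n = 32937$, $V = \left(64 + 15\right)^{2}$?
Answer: $\sqrt{39178} \approx 197.93$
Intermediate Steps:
$V = 6241$ ($V = 79^{2} = 6241$)
$\sqrt{n + V} = \sqrt{32937 + 6241} = \sqrt{39178}$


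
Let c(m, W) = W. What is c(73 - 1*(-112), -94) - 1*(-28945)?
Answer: 28851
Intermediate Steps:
c(73 - 1*(-112), -94) - 1*(-28945) = -94 - 1*(-28945) = -94 + 28945 = 28851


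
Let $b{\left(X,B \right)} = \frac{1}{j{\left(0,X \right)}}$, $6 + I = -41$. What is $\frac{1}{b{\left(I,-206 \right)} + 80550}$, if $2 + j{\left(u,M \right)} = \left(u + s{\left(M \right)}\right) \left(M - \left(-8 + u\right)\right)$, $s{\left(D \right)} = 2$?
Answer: $\frac{80}{6443999} \approx 1.2415 \cdot 10^{-5}$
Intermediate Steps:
$I = -47$ ($I = -6 - 41 = -47$)
$j{\left(u,M \right)} = -2 + \left(2 + u\right) \left(8 + M - u\right)$ ($j{\left(u,M \right)} = -2 + \left(u + 2\right) \left(M - \left(-8 + u\right)\right) = -2 + \left(2 + u\right) \left(8 + M - u\right)$)
$b{\left(X,B \right)} = \frac{1}{14 + 2 X}$ ($b{\left(X,B \right)} = \frac{1}{14 - 0^{2} + 2 X + 6 \cdot 0 + X 0} = \frac{1}{14 - 0 + 2 X + 0 + 0} = \frac{1}{14 + 0 + 2 X + 0 + 0} = \frac{1}{14 + 2 X}$)
$\frac{1}{b{\left(I,-206 \right)} + 80550} = \frac{1}{\frac{1}{2 \left(7 - 47\right)} + 80550} = \frac{1}{\frac{1}{2 \left(-40\right)} + 80550} = \frac{1}{\frac{1}{2} \left(- \frac{1}{40}\right) + 80550} = \frac{1}{- \frac{1}{80} + 80550} = \frac{1}{\frac{6443999}{80}} = \frac{80}{6443999}$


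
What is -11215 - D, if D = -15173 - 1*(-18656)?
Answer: -14698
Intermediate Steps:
D = 3483 (D = -15173 + 18656 = 3483)
-11215 - D = -11215 - 1*3483 = -11215 - 3483 = -14698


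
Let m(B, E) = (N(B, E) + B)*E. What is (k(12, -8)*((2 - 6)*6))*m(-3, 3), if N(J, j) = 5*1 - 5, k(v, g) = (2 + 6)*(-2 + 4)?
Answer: 3456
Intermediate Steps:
k(v, g) = 16 (k(v, g) = 8*2 = 16)
N(J, j) = 0 (N(J, j) = 5 - 5 = 0)
m(B, E) = B*E (m(B, E) = (0 + B)*E = B*E)
(k(12, -8)*((2 - 6)*6))*m(-3, 3) = (16*((2 - 6)*6))*(-3*3) = (16*(-4*6))*(-9) = (16*(-24))*(-9) = -384*(-9) = 3456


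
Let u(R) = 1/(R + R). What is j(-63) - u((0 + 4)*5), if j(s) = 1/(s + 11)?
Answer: -23/520 ≈ -0.044231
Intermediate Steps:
u(R) = 1/(2*R)
j(s) = 1/(11 + s)
j(-63) - u((0 + 4)*5) = 1/(11 - 63) - 1/(2*((0 + 4)*5)) = 1/(-52) - 1/(2*(4*5)) = -1/52 - 1/(2*20) = -1/52 - 1*1/40 = -1/52 - 1/40 = -23/520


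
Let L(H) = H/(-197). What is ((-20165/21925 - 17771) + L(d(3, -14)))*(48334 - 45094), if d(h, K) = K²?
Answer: -9948772159488/172769 ≈ -5.7584e+7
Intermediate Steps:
L(H) = -H/197 (L(H) = H*(-1/197) = -H/197)
((-20165/21925 - 17771) + L(d(3, -14)))*(48334 - 45094) = ((-20165/21925 - 17771) - 1/197*(-14)²)*(48334 - 45094) = ((-20165*1/21925 - 17771) - 1/197*196)*3240 = ((-4033/4385 - 17771) - 196/197)*3240 = (-77929868/4385 - 196/197)*3240 = -15353043456/863845*3240 = -9948772159488/172769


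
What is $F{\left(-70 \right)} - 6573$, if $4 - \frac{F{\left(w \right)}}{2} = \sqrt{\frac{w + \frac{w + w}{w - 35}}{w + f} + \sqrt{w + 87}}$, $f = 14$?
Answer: $-6565 - \frac{\sqrt{2163 + 1764 \sqrt{17}}}{21} \approx -6569.6$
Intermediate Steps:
$F{\left(w \right)} = 8 - 2 \sqrt{\sqrt{87 + w} + \frac{w + \frac{2 w}{-35 + w}}{14 + w}}$ ($F{\left(w \right)} = 8 - 2 \sqrt{\frac{w + \frac{w + w}{w - 35}}{w + 14} + \sqrt{w + 87}} = 8 - 2 \sqrt{\frac{w + \frac{2 w}{-35 + w}}{14 + w} + \sqrt{87 + w}} = 8 - 2 \sqrt{\sqrt{87 + w} + \frac{w + \frac{2 w}{-35 + w}}{14 + w}}$)
$F{\left(-70 \right)} - 6573 = \left(8 - 2 \sqrt{\sqrt{87 - 70} - \frac{70}{14 - 70} - - \frac{140}{490 - \left(-70\right)^{2} + 21 \left(-70\right)}}\right) - 6573 = \left(8 - 2 \sqrt{\sqrt{17} - \frac{70}{-56} - - \frac{140}{490 - 4900 - 1470}}\right) - 6573 = \left(8 - 2 \sqrt{\sqrt{17} - - \frac{5}{4} - - \frac{140}{490 - 4900 - 1470}}\right) - 6573 = \left(8 - 2 \sqrt{\sqrt{17} + \frac{5}{4} - - \frac{140}{-5880}}\right) - 6573 = \left(8 - 2 \sqrt{\sqrt{17} + \frac{5}{4} - \left(-140\right) \left(- \frac{1}{5880}\right)}\right) - 6573 = \left(8 - 2 \sqrt{\sqrt{17} + \frac{5}{4} - \frac{1}{42}}\right) - 6573 = \left(8 - 2 \sqrt{\frac{103}{84} + \sqrt{17}}\right) - 6573 = -6565 - 2 \sqrt{\frac{103}{84} + \sqrt{17}}$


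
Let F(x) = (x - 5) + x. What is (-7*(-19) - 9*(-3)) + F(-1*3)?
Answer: 149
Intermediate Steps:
F(x) = -5 + 2*x (F(x) = (-5 + x) + x = -5 + 2*x)
(-7*(-19) - 9*(-3)) + F(-1*3) = (-7*(-19) - 9*(-3)) + (-5 + 2*(-1*3)) = (133 + 27) + (-5 + 2*(-3)) = 160 + (-5 - 6) = 160 - 11 = 149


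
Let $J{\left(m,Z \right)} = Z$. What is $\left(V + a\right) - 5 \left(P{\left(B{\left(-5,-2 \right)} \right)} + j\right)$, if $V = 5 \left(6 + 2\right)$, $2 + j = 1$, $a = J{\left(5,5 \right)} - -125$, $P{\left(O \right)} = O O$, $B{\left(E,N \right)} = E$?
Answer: $50$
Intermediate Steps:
$P{\left(O \right)} = O^{2}$
$a = 130$ ($a = 5 - -125 = 5 + 125 = 130$)
$j = -1$ ($j = -2 + 1 = -1$)
$V = 40$ ($V = 5 \cdot 8 = 40$)
$\left(V + a\right) - 5 \left(P{\left(B{\left(-5,-2 \right)} \right)} + j\right) = \left(40 + 130\right) - 5 \left(\left(-5\right)^{2} - 1\right) = 170 - 5 \left(25 - 1\right) = 170 - 5 \cdot 24 = 170 - 120 = 50$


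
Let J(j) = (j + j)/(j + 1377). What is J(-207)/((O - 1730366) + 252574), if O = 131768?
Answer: 23/87491560 ≈ 2.6288e-7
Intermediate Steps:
J(j) = 2*j/(1377 + j) (J(j) = (2*j)/(1377 + j) = 2*j/(1377 + j))
J(-207)/((O - 1730366) + 252574) = (2*(-207)/(1377 - 207))/((131768 - 1730366) + 252574) = (2*(-207)/1170)/(-1598598 + 252574) = (2*(-207)*(1/1170))/(-1346024) = -23/65*(-1/1346024) = 23/87491560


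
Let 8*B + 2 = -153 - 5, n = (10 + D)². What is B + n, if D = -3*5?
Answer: 5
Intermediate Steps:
D = -15
n = 25 (n = (10 - 15)² = (-5)² = 25)
B = -20 (B = -¼ + (-153 - 5)/8 = -¼ + (⅛)*(-158) = -¼ - 79/4 = -20)
B + n = -20 + 25 = 5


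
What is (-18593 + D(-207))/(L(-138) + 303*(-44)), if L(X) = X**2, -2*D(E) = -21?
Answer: -37165/11424 ≈ -3.2532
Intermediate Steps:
D(E) = 21/2 (D(E) = -1/2*(-21) = 21/2)
(-18593 + D(-207))/(L(-138) + 303*(-44)) = (-18593 + 21/2)/((-138)**2 + 303*(-44)) = -37165/(2*(19044 - 13332)) = -37165/2/5712 = -37165/2*1/5712 = -37165/11424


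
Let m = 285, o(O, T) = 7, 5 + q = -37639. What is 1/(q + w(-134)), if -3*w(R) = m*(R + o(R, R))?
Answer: -1/25579 ≈ -3.9095e-5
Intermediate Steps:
q = -37644 (q = -5 - 37639 = -37644)
w(R) = -665 - 95*R (w(R) = -95*(R + 7) = -95*(7 + R) = -(1995 + 285*R)/3 = -665 - 95*R)
1/(q + w(-134)) = 1/(-37644 + (-665 - 95*(-134))) = 1/(-37644 + (-665 + 12730)) = 1/(-37644 + 12065) = 1/(-25579) = -1/25579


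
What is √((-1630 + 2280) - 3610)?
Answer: 4*I*√185 ≈ 54.406*I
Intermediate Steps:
√((-1630 + 2280) - 3610) = √(650 - 3610) = √(-2960) = 4*I*√185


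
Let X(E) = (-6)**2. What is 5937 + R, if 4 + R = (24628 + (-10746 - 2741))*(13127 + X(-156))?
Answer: 146654916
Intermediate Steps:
X(E) = 36
R = 146648979 (R = -4 + (24628 + (-10746 - 2741))*(13127 + 36) = -4 + (24628 - 13487)*13163 = -4 + 11141*13163 = -4 + 146648983 = 146648979)
5937 + R = 5937 + 146648979 = 146654916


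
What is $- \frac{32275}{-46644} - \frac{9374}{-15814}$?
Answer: $\frac{473818853}{368814108} \approx 1.2847$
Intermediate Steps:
$- \frac{32275}{-46644} - \frac{9374}{-15814} = \left(-32275\right) \left(- \frac{1}{46644}\right) - - \frac{4687}{7907} = \frac{32275}{46644} + \frac{4687}{7907} = \frac{473818853}{368814108}$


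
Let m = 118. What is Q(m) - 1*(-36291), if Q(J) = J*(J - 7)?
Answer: 49389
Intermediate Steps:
Q(J) = J*(-7 + J)
Q(m) - 1*(-36291) = 118*(-7 + 118) - 1*(-36291) = 118*111 + 36291 = 13098 + 36291 = 49389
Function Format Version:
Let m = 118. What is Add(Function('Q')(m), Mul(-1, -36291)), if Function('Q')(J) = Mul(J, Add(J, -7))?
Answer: 49389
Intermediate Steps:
Function('Q')(J) = Mul(J, Add(-7, J))
Add(Function('Q')(m), Mul(-1, -36291)) = Add(Mul(118, Add(-7, 118)), Mul(-1, -36291)) = Add(Mul(118, 111), 36291) = Add(13098, 36291) = 49389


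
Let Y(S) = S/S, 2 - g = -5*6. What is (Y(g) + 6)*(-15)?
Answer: -105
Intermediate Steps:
g = 32 (g = 2 - (-5)*6 = 2 - 1*(-30) = 2 + 30 = 32)
Y(S) = 1
(Y(g) + 6)*(-15) = (1 + 6)*(-15) = 7*(-15) = -105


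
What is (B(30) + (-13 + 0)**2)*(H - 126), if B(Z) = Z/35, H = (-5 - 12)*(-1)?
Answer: -129601/7 ≈ -18514.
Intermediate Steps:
H = 17 (H = -17*(-1) = 17)
B(Z) = Z/35 (B(Z) = Z*(1/35) = Z/35)
(B(30) + (-13 + 0)**2)*(H - 126) = ((1/35)*30 + (-13 + 0)**2)*(17 - 126) = (6/7 + (-13)**2)*(-109) = (6/7 + 169)*(-109) = (1189/7)*(-109) = -129601/7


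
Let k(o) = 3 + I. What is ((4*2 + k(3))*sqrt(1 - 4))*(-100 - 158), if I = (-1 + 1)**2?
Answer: -2838*I*sqrt(3) ≈ -4915.6*I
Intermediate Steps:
I = 0 (I = 0**2 = 0)
k(o) = 3 (k(o) = 3 + 0 = 3)
((4*2 + k(3))*sqrt(1 - 4))*(-100 - 158) = ((4*2 + 3)*sqrt(1 - 4))*(-100 - 158) = ((8 + 3)*sqrt(-3))*(-258) = (11*(I*sqrt(3)))*(-258) = (11*I*sqrt(3))*(-258) = -2838*I*sqrt(3)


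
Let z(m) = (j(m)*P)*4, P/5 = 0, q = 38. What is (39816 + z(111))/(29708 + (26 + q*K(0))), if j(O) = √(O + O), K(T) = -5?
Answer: 1659/1231 ≈ 1.3477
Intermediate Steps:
P = 0 (P = 5*0 = 0)
j(O) = √2*√O (j(O) = √(2*O) = √2*√O)
z(m) = 0 (z(m) = ((√2*√m)*0)*4 = 0*4 = 0)
(39816 + z(111))/(29708 + (26 + q*K(0))) = (39816 + 0)/(29708 + (26 + 38*(-5))) = 39816/(29708 + (26 - 190)) = 39816/(29708 - 164) = 39816/29544 = 39816*(1/29544) = 1659/1231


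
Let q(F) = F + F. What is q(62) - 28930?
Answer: -28806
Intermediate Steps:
q(F) = 2*F
q(62) - 28930 = 2*62 - 28930 = 124 - 28930 = -28806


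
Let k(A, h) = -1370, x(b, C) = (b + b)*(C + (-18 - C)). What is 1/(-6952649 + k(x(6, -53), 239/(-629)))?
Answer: -1/6954019 ≈ -1.4380e-7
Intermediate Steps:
x(b, C) = -36*b (x(b, C) = (2*b)*(-18) = -36*b)
1/(-6952649 + k(x(6, -53), 239/(-629))) = 1/(-6952649 - 1370) = 1/(-6954019) = -1/6954019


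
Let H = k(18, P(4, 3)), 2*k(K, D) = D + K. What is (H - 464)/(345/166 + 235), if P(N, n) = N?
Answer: -75198/39355 ≈ -1.9108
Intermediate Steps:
k(K, D) = D/2 + K/2 (k(K, D) = (D + K)/2 = D/2 + K/2)
H = 11 (H = (½)*4 + (½)*18 = 2 + 9 = 11)
(H - 464)/(345/166 + 235) = (11 - 464)/(345/166 + 235) = -453/(345*(1/166) + 235) = -453/(345/166 + 235) = -453/39355/166 = -453*166/39355 = -75198/39355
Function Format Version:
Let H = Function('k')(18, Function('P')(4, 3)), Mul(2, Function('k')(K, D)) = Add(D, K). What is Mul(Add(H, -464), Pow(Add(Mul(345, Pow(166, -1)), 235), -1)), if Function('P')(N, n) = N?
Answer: Rational(-75198, 39355) ≈ -1.9108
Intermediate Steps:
Function('k')(K, D) = Add(Mul(Rational(1, 2), D), Mul(Rational(1, 2), K)) (Function('k')(K, D) = Mul(Rational(1, 2), Add(D, K)) = Add(Mul(Rational(1, 2), D), Mul(Rational(1, 2), K)))
H = 11 (H = Add(Mul(Rational(1, 2), 4), Mul(Rational(1, 2), 18)) = Add(2, 9) = 11)
Mul(Add(H, -464), Pow(Add(Mul(345, Pow(166, -1)), 235), -1)) = Mul(Add(11, -464), Pow(Add(Mul(345, Pow(166, -1)), 235), -1)) = Mul(-453, Pow(Add(Mul(345, Rational(1, 166)), 235), -1)) = Mul(-453, Pow(Add(Rational(345, 166), 235), -1)) = Mul(-453, Pow(Rational(39355, 166), -1)) = Mul(-453, Rational(166, 39355)) = Rational(-75198, 39355)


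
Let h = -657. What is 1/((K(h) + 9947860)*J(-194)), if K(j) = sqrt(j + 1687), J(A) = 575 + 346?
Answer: 994786/9114208501086297 - sqrt(1030)/91142085010862970 ≈ 1.0915e-10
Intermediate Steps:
J(A) = 921
K(j) = sqrt(1687 + j)
1/((K(h) + 9947860)*J(-194)) = 1/((sqrt(1687 - 657) + 9947860)*921) = (1/921)/(sqrt(1030) + 9947860) = (1/921)/(9947860 + sqrt(1030)) = 1/(921*(9947860 + sqrt(1030)))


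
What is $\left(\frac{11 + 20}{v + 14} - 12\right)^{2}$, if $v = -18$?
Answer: $\frac{6241}{16} \approx 390.06$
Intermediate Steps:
$\left(\frac{11 + 20}{v + 14} - 12\right)^{2} = \left(\frac{11 + 20}{-18 + 14} - 12\right)^{2} = \left(\frac{31}{-4} - 12\right)^{2} = \left(31 \left(- \frac{1}{4}\right) - 12\right)^{2} = \left(- \frac{31}{4} - 12\right)^{2} = \left(- \frac{79}{4}\right)^{2} = \frac{6241}{16}$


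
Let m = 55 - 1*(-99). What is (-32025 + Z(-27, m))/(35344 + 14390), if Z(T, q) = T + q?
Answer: -15949/24867 ≈ -0.64137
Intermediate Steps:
m = 154 (m = 55 + 99 = 154)
(-32025 + Z(-27, m))/(35344 + 14390) = (-32025 + (-27 + 154))/(35344 + 14390) = (-32025 + 127)/49734 = -31898*1/49734 = -15949/24867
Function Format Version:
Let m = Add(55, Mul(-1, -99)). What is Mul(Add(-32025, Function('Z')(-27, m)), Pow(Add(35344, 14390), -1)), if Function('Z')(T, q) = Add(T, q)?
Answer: Rational(-15949, 24867) ≈ -0.64137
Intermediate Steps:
m = 154 (m = Add(55, 99) = 154)
Mul(Add(-32025, Function('Z')(-27, m)), Pow(Add(35344, 14390), -1)) = Mul(Add(-32025, Add(-27, 154)), Pow(Add(35344, 14390), -1)) = Mul(Add(-32025, 127), Pow(49734, -1)) = Mul(-31898, Rational(1, 49734)) = Rational(-15949, 24867)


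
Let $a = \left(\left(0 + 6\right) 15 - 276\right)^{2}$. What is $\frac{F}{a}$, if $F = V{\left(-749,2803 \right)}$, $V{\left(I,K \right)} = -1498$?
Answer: $- \frac{749}{17298} \approx -0.0433$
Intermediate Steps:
$F = -1498$
$a = 34596$ ($a = \left(6 \cdot 15 - 276\right)^{2} = \left(90 - 276\right)^{2} = \left(-186\right)^{2} = 34596$)
$\frac{F}{a} = - \frac{1498}{34596} = \left(-1498\right) \frac{1}{34596} = - \frac{749}{17298}$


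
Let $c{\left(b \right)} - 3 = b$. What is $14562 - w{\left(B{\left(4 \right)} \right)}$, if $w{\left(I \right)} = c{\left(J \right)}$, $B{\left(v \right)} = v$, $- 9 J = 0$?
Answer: $14559$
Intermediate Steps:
$J = 0$ ($J = \left(- \frac{1}{9}\right) 0 = 0$)
$c{\left(b \right)} = 3 + b$
$w{\left(I \right)} = 3$ ($w{\left(I \right)} = 3 + 0 = 3$)
$14562 - w{\left(B{\left(4 \right)} \right)} = 14562 - 3 = 14559$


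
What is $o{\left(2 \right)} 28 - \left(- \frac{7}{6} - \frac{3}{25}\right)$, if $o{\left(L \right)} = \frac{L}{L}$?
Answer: $\frac{4393}{150} \approx 29.287$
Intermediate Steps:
$o{\left(L \right)} = 1$
$o{\left(2 \right)} 28 - \left(- \frac{7}{6} - \frac{3}{25}\right) = 1 \cdot 28 - \left(- \frac{7}{6} - \frac{3}{25}\right) = 28 - - \frac{193}{150} = 28 + \left(\frac{7}{6} + \frac{3}{25}\right) = 28 + \frac{193}{150} = \frac{4393}{150}$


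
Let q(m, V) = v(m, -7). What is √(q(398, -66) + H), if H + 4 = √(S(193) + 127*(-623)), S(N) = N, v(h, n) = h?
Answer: √(394 + 4*I*√4933) ≈ 20.951 + 6.7047*I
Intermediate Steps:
q(m, V) = m
H = -4 + 4*I*√4933 (H = -4 + √(193 + 127*(-623)) = -4 + √(193 - 79121) = -4 + √(-78928) = -4 + 4*I*√4933 ≈ -4.0 + 280.94*I)
√(q(398, -66) + H) = √(398 + (-4 + 4*I*√4933)) = √(394 + 4*I*√4933)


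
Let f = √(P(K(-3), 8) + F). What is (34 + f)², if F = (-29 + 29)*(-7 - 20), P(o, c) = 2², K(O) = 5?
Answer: 1296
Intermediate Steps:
P(o, c) = 4
F = 0 (F = 0*(-27) = 0)
f = 2 (f = √(4 + 0) = √4 = 2)
(34 + f)² = (34 + 2)² = 36² = 1296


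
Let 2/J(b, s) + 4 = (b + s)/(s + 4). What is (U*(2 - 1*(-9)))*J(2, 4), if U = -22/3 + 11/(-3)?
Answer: 968/13 ≈ 74.462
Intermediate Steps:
U = -11 (U = -22*1/3 + 11*(-1/3) = -22/3 - 11/3 = -11)
J(b, s) = 2/(-4 + (b + s)/(4 + s)) (J(b, s) = 2/(-4 + (b + s)/(s + 4)) = 2/(-4 + (b + s)/(4 + s)))
(U*(2 - 1*(-9)))*J(2, 4) = (-11*(2 - 1*(-9)))*(2*(-4 - 1*4)/(16 - 1*2 + 3*4)) = (-11*(2 + 9))*(2*(-4 - 4)/(16 - 2 + 12)) = (-11*11)*(2*(-8)/26) = -242*(-8)/26 = -121*(-8/13) = 968/13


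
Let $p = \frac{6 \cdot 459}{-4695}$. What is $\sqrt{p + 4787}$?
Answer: $\frac{\sqrt{11723003405}}{1565} \approx 69.184$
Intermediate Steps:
$p = - \frac{918}{1565}$ ($p = 2754 \left(- \frac{1}{4695}\right) = - \frac{918}{1565} \approx -0.58658$)
$\sqrt{p + 4787} = \sqrt{- \frac{918}{1565} + 4787} = \sqrt{\frac{7490737}{1565}} = \frac{\sqrt{11723003405}}{1565}$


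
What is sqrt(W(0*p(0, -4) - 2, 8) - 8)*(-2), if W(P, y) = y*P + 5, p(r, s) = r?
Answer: -2*I*sqrt(19) ≈ -8.7178*I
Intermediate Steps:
W(P, y) = 5 + P*y (W(P, y) = P*y + 5 = 5 + P*y)
sqrt(W(0*p(0, -4) - 2, 8) - 8)*(-2) = sqrt((5 + (0*0 - 2)*8) - 8)*(-2) = sqrt((5 + (0 - 2)*8) - 8)*(-2) = sqrt((5 - 2*8) - 8)*(-2) = sqrt((5 - 16) - 8)*(-2) = sqrt(-11 - 8)*(-2) = sqrt(-19)*(-2) = (I*sqrt(19))*(-2) = -2*I*sqrt(19)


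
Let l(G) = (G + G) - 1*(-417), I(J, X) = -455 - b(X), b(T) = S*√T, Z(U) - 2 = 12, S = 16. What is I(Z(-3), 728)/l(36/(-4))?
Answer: -65/57 - 32*√182/399 ≈ -2.2223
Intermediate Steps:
Z(U) = 14 (Z(U) = 2 + 12 = 14)
b(T) = 16*√T
I(J, X) = -455 - 16*√X
l(G) = 417 + 2*G (l(G) = 2*G + 417 = 417 + 2*G)
I(Z(-3), 728)/l(36/(-4)) = (-455 - 32*√182)/(417 + 2*(36/(-4))) = (-455 - 32*√182)/(417 + 2*(-¼*36)) = (-455 - 32*√182)/(417 + 2*(-9)) = (-455 - 32*√182)/(417 - 18) = (-455 - 32*√182)/399 = (-455 - 32*√182)*(1/399) = -65/57 - 32*√182/399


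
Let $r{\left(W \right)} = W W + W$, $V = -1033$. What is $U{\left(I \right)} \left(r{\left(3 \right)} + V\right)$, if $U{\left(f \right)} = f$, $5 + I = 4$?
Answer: $1021$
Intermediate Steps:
$I = -1$ ($I = -5 + 4 = -1$)
$r{\left(W \right)} = W + W^{2}$ ($r{\left(W \right)} = W^{2} + W = W + W^{2}$)
$U{\left(I \right)} \left(r{\left(3 \right)} + V\right) = - (3 \left(1 + 3\right) - 1033) = - (3 \cdot 4 - 1033) = - (12 - 1033) = \left(-1\right) \left(-1021\right) = 1021$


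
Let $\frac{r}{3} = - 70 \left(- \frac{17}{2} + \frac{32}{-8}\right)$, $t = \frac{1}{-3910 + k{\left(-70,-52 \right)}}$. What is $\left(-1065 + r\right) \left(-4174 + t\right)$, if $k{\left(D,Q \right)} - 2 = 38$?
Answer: $- \frac{839975812}{129} \approx -6.5114 \cdot 10^{6}$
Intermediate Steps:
$k{\left(D,Q \right)} = 40$ ($k{\left(D,Q \right)} = 2 + 38 = 40$)
$t = - \frac{1}{3870}$ ($t = \frac{1}{-3910 + 40} = \frac{1}{-3870} = - \frac{1}{3870} \approx -0.0002584$)
$r = 2625$ ($r = 3 \left(- 70 \left(- \frac{17}{2} + \frac{32}{-8}\right)\right) = 3 \left(- 70 \left(\left(-17\right) \frac{1}{2} + 32 \left(- \frac{1}{8}\right)\right)\right) = 3 \left(- 70 \left(- \frac{17}{2} - 4\right)\right) = 3 \left(\left(-70\right) \left(- \frac{25}{2}\right)\right) = 3 \cdot 875 = 2625$)
$\left(-1065 + r\right) \left(-4174 + t\right) = \left(-1065 + 2625\right) \left(-4174 - \frac{1}{3870}\right) = 1560 \left(- \frac{16153381}{3870}\right) = - \frac{839975812}{129}$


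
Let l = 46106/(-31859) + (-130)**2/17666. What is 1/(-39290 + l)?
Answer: -281410547/11056758437378 ≈ -2.5451e-5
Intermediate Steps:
l = -138045748/281410547 (l = 46106*(-1/31859) + 16900*(1/17666) = -46106/31859 + 8450/8833 = -138045748/281410547 ≈ -0.49055)
1/(-39290 + l) = 1/(-39290 - 138045748/281410547) = 1/(-11056758437378/281410547) = -281410547/11056758437378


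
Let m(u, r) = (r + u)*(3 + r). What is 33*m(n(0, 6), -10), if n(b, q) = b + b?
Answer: 2310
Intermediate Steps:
n(b, q) = 2*b
m(u, r) = (3 + r)*(r + u)
33*m(n(0, 6), -10) = 33*((-10)² + 3*(-10) + 3*(2*0) - 20*0) = 33*(100 - 30 + 3*0 - 10*0) = 33*(100 - 30 + 0 + 0) = 33*70 = 2310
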